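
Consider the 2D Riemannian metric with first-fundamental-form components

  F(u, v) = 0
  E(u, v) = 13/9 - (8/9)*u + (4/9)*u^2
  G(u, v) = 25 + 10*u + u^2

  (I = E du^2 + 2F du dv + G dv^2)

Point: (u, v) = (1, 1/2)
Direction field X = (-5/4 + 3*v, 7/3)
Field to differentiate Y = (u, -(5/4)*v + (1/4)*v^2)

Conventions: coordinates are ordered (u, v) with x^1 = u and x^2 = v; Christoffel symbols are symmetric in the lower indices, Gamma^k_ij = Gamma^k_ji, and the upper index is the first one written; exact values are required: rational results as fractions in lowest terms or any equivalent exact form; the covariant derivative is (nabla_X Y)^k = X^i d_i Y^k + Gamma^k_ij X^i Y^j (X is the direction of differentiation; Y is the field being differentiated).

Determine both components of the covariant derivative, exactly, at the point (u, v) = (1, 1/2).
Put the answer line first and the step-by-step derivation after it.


Answer: (nabla_X Y)^u = 65/8, (nabla_X Y)^v = -2267/1152

E = 1, F = 0, G = 36 at the point
E_u = 0, E_v = 0, F_u = 0, F_v = 0, G_u = 12, G_v = 0
EG - F^2 = 36;  g^inv = (1/36) * [[36, 0], [0, 1]]
first-kind symbols [ij,l] = (1/2)(d_i g_jl + d_j g_il - d_l g_ij): [uu,u] = E_u/2 = 0, [uu,v] = F_u - E_v/2 = 0, [uv,u] = E_v/2 = 0, [uv,v] = G_u/2 = 6, [vv,u] = F_v - G_u/2 = -6, [vv,v] = G_v/2 = 0
Gamma^u_ij = (G*[ij,u] - F*[ij,v])/(EG - F^2), Gamma^v_ij = (E*[ij,v] - F*[ij,u])/(EG - F^2)
Gamma_uuu = 0, Gamma_uuv = 0, Gamma_uvv = -6, Gamma_vuu = 0, Gamma_vuv = 1/6, Gamma_vvv = 0
X = (1/4, 7/3), Y = (1, -9/16) at the point


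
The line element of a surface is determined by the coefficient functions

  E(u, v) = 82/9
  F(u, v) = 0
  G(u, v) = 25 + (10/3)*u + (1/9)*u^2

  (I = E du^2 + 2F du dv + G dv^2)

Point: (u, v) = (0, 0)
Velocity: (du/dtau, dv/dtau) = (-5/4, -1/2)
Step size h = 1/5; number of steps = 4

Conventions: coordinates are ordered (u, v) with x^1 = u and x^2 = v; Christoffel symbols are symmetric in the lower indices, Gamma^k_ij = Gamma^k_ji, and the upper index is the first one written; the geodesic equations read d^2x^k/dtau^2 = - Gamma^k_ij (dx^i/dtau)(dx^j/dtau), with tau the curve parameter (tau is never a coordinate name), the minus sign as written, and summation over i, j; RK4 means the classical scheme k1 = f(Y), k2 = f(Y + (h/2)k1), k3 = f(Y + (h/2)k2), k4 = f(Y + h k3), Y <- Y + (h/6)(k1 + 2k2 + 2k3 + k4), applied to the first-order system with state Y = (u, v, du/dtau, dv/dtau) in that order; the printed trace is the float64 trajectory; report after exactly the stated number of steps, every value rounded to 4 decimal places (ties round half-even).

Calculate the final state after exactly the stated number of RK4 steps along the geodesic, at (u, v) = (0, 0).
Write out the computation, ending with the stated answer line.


f(Y) = (du/dtau, dv/dtau, -Gamma^u_ij Y'^i Y'^j, -Gamma^v_ij Y'^i Y'^j) with the Gammas evaluated at the stage position; h = 0.200000; intermediate values shown to 6 dp
step 0: u = 0.0000, v = 0.0000, du/dtau = -1.2500, dv/dtau = -0.5000
step 1:
  k1: at (u, v) = (0.000000, 0.000000), (du/dtau, dv/dtau) = (-1.250000, -0.500000); Gamma_uuu = 0.000000, Gamma_uuv = 0.000000, Gamma_uvv = -0.182927, Gamma_vuu = 0.000000, Gamma_vuv = 0.066667, Gamma_vvv = 0.000000; k1 = (-1.250000, -0.500000, 0.045732, -0.083333)
  k2: at (u, v) = (-0.125000, -0.050000), (du/dtau, dv/dtau) = (-1.245427, -0.508333); Gamma_uuu = 0.000000, Gamma_uuv = 0.000000, Gamma_uvv = -0.181402, Gamma_vuu = 0.000000, Gamma_vuv = 0.067227, Gamma_vvv = 0.000000; k2 = (-1.245427, -0.508333, 0.046875, -0.085122)
  k3: at (u, v) = (-0.124543, -0.050833), (du/dtau, dv/dtau) = (-1.245313, -0.508512); Gamma_uuu = 0.000000, Gamma_uuv = 0.000000, Gamma_uvv = -0.181408, Gamma_vuu = 0.000000, Gamma_vuv = 0.067225, Gamma_vvv = 0.000000; k3 = (-1.245313, -0.508512, 0.046909, -0.085141)
  k4: at (u, v) = (-0.249063, -0.101702), (du/dtau, dv/dtau) = (-1.240618, -0.517028); Gamma_uuu = 0.000000, Gamma_uuv = 0.000000, Gamma_uvv = -0.179889, Gamma_vuu = 0.000000, Gamma_vuv = 0.067792, Gamma_vvv = 0.000000; k4 = (-1.240618, -0.517028, 0.048088, -0.086969)
  Y <- Y + (h/6)(k1 + 2k2 + 2k3 + k4): u = -0.2491, v = -0.1017, du/dtau = -1.2406, dv/dtau = -0.5170
step 2:
  k1: at (u, v) = (-0.249070, -0.101691), (du/dtau, dv/dtau) = (-1.240620, -0.517028); Gamma_uuu = 0.000000, Gamma_uuv = 0.000000, Gamma_uvv = -0.179889, Gamma_vuu = 0.000000, Gamma_vuv = 0.067792, Gamma_vvv = 0.000000; k1 = (-1.240620, -0.517028, 0.048088, -0.086969)
  k2: at (u, v) = (-0.373132, -0.153393), (du/dtau, dv/dtau) = (-1.235812, -0.525724); Gamma_uuu = 0.000000, Gamma_uuv = 0.000000, Gamma_uvv = -0.178376, Gamma_vuu = 0.000000, Gamma_vuv = 0.068367, Gamma_vvv = 0.000000; k2 = (-1.235812, -0.525724, 0.049301, -0.088836)
  k3: at (u, v) = (-0.372651, -0.154263), (du/dtau, dv/dtau) = (-1.235690, -0.525911); Gamma_uuu = 0.000000, Gamma_uuv = 0.000000, Gamma_uvv = -0.178382, Gamma_vuu = 0.000000, Gamma_vuv = 0.068365, Gamma_vvv = 0.000000; k3 = (-1.235690, -0.525911, 0.049337, -0.088856)
  k4: at (u, v) = (-0.496208, -0.206873), (du/dtau, dv/dtau) = (-1.230753, -0.534799); Gamma_uuu = 0.000000, Gamma_uuv = 0.000000, Gamma_uvv = -0.176876, Gamma_vuu = 0.000000, Gamma_vuv = 0.068947, Gamma_vvv = 0.000000; k4 = (-1.230753, -0.534799, 0.050588, -0.090763)
  Y <- Y + (h/6)(k1 + 2k2 + 2k3 + k4): u = -0.4962, v = -0.2069, du/dtau = -1.2308, dv/dtau = -0.5348
step 3:
  k1: at (u, v) = (-0.496216, -0.206861), (du/dtau, dv/dtau) = (-1.230755, -0.534798); Gamma_uuu = 0.000000, Gamma_uuv = 0.000000, Gamma_uvv = -0.176875, Gamma_vuu = 0.000000, Gamma_vuv = 0.068948, Gamma_vvv = 0.000000; k1 = (-1.230755, -0.534798, 0.050588, -0.090763)
  k2: at (u, v) = (-0.619291, -0.260340), (du/dtau, dv/dtau) = (-1.225697, -0.543874); Gamma_uuu = 0.000000, Gamma_uuv = 0.000000, Gamma_uvv = -0.175374, Gamma_vuu = 0.000000, Gamma_vuv = 0.069538, Gamma_vvv = 0.000000; k2 = (-1.225697, -0.543874, 0.051876, -0.092711)
  k3: at (u, v) = (-0.618785, -0.261248), (du/dtau, dv/dtau) = (-1.225568, -0.544069); Gamma_uuu = 0.000000, Gamma_uuv = 0.000000, Gamma_uvv = -0.175381, Gamma_vuu = 0.000000, Gamma_vuv = 0.069535, Gamma_vvv = 0.000000; k3 = (-1.225568, -0.544069, 0.051915, -0.092731)
  k4: at (u, v) = (-0.741329, -0.315674), (du/dtau, dv/dtau) = (-1.220372, -0.553344); Gamma_uuu = 0.000000, Gamma_uuv = 0.000000, Gamma_uvv = -0.173886, Gamma_vuu = 0.000000, Gamma_vuv = 0.070133, Gamma_vvv = 0.000000; k4 = (-1.220372, -0.553344, 0.053242, -0.094719)
  Y <- Y + (h/6)(k1 + 2k2 + 2k3 + k4): u = -0.7413, v = -0.3157, du/dtau = -1.2204, dv/dtau = -0.5533
step 4:
  k1: at (u, v) = (-0.741338, -0.315662), (du/dtau, dv/dtau) = (-1.220375, -0.553344); Gamma_uuu = 0.000000, Gamma_uuv = 0.000000, Gamma_uvv = -0.173886, Gamma_vuu = 0.000000, Gamma_vuv = 0.070133, Gamma_vvv = 0.000000; k1 = (-1.220375, -0.553344, 0.053242, -0.094720)
  k2: at (u, v) = (-0.863375, -0.370996), (du/dtau, dv/dtau) = (-1.215051, -0.562816); Gamma_uuu = 0.000000, Gamma_uuv = 0.000000, Gamma_uvv = -0.172398, Gamma_vuu = 0.000000, Gamma_vuv = 0.070738, Gamma_vvv = 0.000000; k2 = (-1.215051, -0.562816, 0.054609, -0.096749)
  k3: at (u, v) = (-0.862843, -0.371943), (du/dtau, dv/dtau) = (-1.214914, -0.563019); Gamma_uuu = 0.000000, Gamma_uuv = 0.000000, Gamma_uvv = -0.172404, Gamma_vuu = 0.000000, Gamma_vuv = 0.070736, Gamma_vvv = 0.000000; k3 = (-1.214914, -0.563019, 0.054650, -0.096769)
  k4: at (u, v) = (-0.984320, -0.428265), (du/dtau, dv/dtau) = (-1.209445, -0.572697); Gamma_uuu = 0.000000, Gamma_uuv = 0.000000, Gamma_uvv = -0.170923, Gamma_vuu = 0.000000, Gamma_vuv = 0.071349, Gamma_vvv = 0.000000; k4 = (-1.209445, -0.572697, 0.056060, -0.098839)
  Y <- Y + (h/6)(k1 + 2k2 + 2k3 + k4): u = -0.9843, v = -0.4283, du/dtau = -1.2094, dv/dtau = -0.5727

Answer: u = -0.9843, v = -0.4283, du/dtau = -1.2094, dv/dtau = -0.5727


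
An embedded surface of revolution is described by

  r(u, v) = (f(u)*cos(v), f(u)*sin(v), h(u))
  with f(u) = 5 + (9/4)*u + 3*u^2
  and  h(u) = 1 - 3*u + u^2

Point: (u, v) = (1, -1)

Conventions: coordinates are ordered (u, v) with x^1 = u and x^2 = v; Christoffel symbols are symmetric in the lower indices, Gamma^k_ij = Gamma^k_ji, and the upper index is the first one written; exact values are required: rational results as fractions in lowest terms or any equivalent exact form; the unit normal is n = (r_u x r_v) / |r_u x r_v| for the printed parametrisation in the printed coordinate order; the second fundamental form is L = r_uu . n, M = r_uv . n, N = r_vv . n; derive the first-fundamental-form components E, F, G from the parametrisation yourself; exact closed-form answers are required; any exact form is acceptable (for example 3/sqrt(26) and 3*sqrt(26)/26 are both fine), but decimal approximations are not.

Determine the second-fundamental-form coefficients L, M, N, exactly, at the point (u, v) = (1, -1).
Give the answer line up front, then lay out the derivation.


Answer: L = 18*sqrt(1105)/221, M = 0, N = -41*sqrt(1105)/1105

f = 41/4, f' = 33/4, f'' = 6, h' = -1, h'' = 2
E = 1105/16, F = 0, G = 1681/16; answer radicand W^2 = 1105/16
unnormalised second-form numerators: l = 45/2, m = 0, n = -41/4; L = l/sqrt(1105/16), and similarly M = m/sqrt(W^2), N = n/sqrt(W^2)


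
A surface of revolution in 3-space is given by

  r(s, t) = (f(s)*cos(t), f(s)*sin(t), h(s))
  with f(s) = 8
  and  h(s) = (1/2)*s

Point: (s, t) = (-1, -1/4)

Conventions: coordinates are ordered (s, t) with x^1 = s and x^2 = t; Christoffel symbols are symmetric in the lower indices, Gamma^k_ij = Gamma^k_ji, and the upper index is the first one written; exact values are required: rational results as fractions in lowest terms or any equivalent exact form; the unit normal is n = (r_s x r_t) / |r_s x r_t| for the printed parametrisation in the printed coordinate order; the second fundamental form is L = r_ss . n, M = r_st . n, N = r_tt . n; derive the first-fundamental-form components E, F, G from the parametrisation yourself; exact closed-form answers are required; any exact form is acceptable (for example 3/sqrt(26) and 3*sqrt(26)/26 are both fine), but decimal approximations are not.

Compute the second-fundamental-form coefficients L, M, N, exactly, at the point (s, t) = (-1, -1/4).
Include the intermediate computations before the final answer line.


f = 8, f' = 0, f'' = 0, h' = 1/2, h'' = 0
E = 1/4, F = 0, G = 64; answer radicand W^2 = 1/4
unnormalised second-form numerators: l = 0, m = 0, n = 4; L = l/sqrt(1/4), and similarly M = m/sqrt(W^2), N = n/sqrt(W^2)

Answer: L = 0, M = 0, N = 8


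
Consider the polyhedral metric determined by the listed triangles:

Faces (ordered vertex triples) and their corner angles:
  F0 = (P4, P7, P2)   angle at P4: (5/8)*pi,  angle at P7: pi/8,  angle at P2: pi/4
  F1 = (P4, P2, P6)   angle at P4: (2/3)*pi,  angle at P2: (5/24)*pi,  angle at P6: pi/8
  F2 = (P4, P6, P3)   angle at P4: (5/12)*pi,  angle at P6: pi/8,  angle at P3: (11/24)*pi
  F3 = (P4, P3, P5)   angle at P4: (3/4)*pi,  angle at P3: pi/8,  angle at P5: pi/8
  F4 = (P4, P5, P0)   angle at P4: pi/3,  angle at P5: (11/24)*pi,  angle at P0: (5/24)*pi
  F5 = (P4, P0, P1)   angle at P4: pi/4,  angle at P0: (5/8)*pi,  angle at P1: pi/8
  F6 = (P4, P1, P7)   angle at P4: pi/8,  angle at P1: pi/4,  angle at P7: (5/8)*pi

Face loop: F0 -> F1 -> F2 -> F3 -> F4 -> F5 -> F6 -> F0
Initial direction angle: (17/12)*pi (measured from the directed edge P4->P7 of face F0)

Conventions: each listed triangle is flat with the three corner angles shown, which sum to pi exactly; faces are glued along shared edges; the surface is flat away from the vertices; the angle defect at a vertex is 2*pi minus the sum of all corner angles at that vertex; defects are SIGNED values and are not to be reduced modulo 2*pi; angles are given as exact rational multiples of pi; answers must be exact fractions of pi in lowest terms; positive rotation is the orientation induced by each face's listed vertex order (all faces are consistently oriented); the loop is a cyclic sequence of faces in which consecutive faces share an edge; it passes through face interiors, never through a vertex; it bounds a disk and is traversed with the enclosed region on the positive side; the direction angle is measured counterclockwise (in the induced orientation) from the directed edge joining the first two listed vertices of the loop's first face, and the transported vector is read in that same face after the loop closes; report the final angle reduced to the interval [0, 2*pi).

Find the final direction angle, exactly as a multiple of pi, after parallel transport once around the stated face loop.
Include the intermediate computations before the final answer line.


enclosed vertex P4: corner angles sum to (19/6)*pi, defect = 2*pi - (19/6)*pi = (-7/6)*pi
by Gauss-Bonnet the loop rotates the vector by the enclosed defect sum (positive orientation, mod 2*pi)
final angle = (17/12)*pi - (7/6)*pi = pi/4 (mod 2*pi)

Answer: final direction angle = pi/4


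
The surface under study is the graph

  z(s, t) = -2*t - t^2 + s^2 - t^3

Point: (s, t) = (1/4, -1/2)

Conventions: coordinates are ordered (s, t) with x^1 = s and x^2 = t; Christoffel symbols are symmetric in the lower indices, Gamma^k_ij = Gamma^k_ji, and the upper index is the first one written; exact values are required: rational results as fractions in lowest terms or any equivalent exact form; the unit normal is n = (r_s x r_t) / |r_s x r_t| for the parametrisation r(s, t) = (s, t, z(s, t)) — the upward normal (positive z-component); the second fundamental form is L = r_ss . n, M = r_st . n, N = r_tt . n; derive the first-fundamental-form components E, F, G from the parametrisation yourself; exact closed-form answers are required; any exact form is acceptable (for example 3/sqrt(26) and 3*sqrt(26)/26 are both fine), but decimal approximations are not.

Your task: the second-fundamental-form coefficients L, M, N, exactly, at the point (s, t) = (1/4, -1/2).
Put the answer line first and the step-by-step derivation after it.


Answer: L = 8*sqrt(69)/69, M = 0, N = 4*sqrt(69)/69

z_s = 1/2, z_t = -7/4, z_ss = 2, z_st = 0, z_tt = 1
E = 5/4, F = -7/8, G = 65/16; answer radicand W^2 = 69/16
unnormalised second-form numerators: l = 2, m = 0, n = 1; L = l/sqrt(69/16), and similarly M = m/sqrt(W^2), N = n/sqrt(W^2)


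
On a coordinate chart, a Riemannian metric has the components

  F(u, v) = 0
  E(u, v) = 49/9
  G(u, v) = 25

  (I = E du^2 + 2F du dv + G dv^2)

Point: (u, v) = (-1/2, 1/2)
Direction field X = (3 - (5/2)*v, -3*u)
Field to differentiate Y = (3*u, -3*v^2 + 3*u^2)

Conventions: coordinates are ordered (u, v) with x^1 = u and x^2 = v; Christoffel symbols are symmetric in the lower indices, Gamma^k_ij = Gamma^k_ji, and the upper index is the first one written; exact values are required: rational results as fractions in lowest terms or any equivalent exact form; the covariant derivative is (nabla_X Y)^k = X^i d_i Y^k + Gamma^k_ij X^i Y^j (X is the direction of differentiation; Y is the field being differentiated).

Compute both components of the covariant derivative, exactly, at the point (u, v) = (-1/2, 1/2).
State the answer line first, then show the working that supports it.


Answer: (nabla_X Y)^u = 21/4, (nabla_X Y)^v = -39/4

E = 49/9, F = 0, G = 25 at the point
E_u = 0, E_v = 0, F_u = 0, F_v = 0, G_u = 0, G_v = 0
EG - F^2 = 1225/9;  g^inv = (9/1225) * [[25, 0], [0, 49/9]]
first-kind symbols [ij,l] = (1/2)(d_i g_jl + d_j g_il - d_l g_ij): [uu,u] = E_u/2 = 0, [uu,v] = F_u - E_v/2 = 0, [uv,u] = E_v/2 = 0, [uv,v] = G_u/2 = 0, [vv,u] = F_v - G_u/2 = 0, [vv,v] = G_v/2 = 0
Gamma^u_ij = (G*[ij,u] - F*[ij,v])/(EG - F^2), Gamma^v_ij = (E*[ij,v] - F*[ij,u])/(EG - F^2)
Gamma_uuu = 0, Gamma_uuv = 0, Gamma_uvv = 0, Gamma_vuu = 0, Gamma_vuv = 0, Gamma_vvv = 0
X = (7/4, 3/2), Y = (-3/2, 0) at the point


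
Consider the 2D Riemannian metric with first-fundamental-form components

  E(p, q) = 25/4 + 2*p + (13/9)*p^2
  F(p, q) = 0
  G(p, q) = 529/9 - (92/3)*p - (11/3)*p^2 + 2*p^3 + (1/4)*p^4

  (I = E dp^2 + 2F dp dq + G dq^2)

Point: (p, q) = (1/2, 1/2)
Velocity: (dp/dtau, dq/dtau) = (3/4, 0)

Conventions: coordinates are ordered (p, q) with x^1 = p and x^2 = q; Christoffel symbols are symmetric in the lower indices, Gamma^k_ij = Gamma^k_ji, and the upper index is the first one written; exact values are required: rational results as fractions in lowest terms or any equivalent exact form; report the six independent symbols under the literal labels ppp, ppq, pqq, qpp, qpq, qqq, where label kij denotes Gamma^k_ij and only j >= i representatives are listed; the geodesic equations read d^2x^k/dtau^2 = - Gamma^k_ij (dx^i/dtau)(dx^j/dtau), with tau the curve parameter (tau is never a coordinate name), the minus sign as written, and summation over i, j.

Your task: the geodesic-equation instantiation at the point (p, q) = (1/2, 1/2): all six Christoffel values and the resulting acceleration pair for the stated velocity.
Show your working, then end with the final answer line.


E = 137/18, F = 0, G = 24649/576 at the point
E_p = 31/9, E_q = 0, F_p = 0, F_q = 0, G_p = -785/24, G_q = 0
EG - F^2 = 3376913/10368;  g^inv = (10368/3376913) * [[24649/576, 0], [0, 137/18]]
first-kind symbols [ij,l] = (1/2)(d_i g_jl + d_j g_il - d_l g_ij): [pp,p] = E_p/2 = 31/18, [pp,q] = F_p - E_q/2 = 0, [pq,p] = E_q/2 = 0, [pq,q] = G_p/2 = -785/48, [qq,p] = F_q - G_p/2 = 785/48, [qq,q] = G_q/2 = 0
Gamma^p_ij = (G*[ij,p] - F*[ij,q])/(EG - F^2), Gamma^q_ij = (E*[ij,q] - F*[ij,p])/(EG - F^2)
Gamma_ppp = 31/137, Gamma_ppq = 0, Gamma_pqq = 2355/1096, Gamma_qpp = 0, Gamma_qpq = -60/157, Gamma_qqq = 0
d^2p/dtau^2 = -(Gamma_ppp*(3/4)^2 + 2*Gamma_ppq*(3/4)*(0) + Gamma_pqq*(0)^2) = -279/2192
d^2q/dtau^2 = -(Gamma_qpp*(3/4)^2 + 2*Gamma_qpq*(3/4)*(0) + Gamma_qqq*(0)^2) = 0

Answer: Gamma_ppp = 31/137, Gamma_ppq = 0, Gamma_pqq = 2355/1096, Gamma_qpp = 0, Gamma_qpq = -60/157, Gamma_qqq = 0; accelerations (d^2p/dtau^2, d^2q/dtau^2) = (-279/2192, 0)


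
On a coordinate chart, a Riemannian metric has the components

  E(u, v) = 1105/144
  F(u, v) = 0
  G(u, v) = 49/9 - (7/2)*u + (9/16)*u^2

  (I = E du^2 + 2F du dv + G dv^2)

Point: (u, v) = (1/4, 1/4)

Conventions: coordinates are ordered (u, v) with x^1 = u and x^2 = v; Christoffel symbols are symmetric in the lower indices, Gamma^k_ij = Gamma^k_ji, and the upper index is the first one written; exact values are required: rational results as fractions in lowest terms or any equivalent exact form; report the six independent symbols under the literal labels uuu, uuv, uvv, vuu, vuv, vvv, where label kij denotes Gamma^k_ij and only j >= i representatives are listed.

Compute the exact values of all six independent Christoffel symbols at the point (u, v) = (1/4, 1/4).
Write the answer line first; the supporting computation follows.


Answer: Gamma_uuu = 0, Gamma_uuv = 0, Gamma_uvv = 927/4420, Gamma_vuu = 0, Gamma_vuv = -36/103, Gamma_vvv = 0

E = 1105/144, F = 0, G = 10609/2304 at the point
E_u = 0, E_v = 0, F_u = 0, F_v = 0, G_u = -103/32, G_v = 0
EG - F^2 = 11722945/331776;  g^inv = (331776/11722945) * [[10609/2304, 0], [0, 1105/144]]
first-kind symbols [ij,l] = (1/2)(d_i g_jl + d_j g_il - d_l g_ij): [uu,u] = E_u/2 = 0, [uu,v] = F_u - E_v/2 = 0, [uv,u] = E_v/2 = 0, [uv,v] = G_u/2 = -103/64, [vv,u] = F_v - G_u/2 = 103/64, [vv,v] = G_v/2 = 0
Gamma^u_ij = (G*[ij,u] - F*[ij,v])/(EG - F^2), Gamma^v_ij = (E*[ij,v] - F*[ij,u])/(EG - F^2)


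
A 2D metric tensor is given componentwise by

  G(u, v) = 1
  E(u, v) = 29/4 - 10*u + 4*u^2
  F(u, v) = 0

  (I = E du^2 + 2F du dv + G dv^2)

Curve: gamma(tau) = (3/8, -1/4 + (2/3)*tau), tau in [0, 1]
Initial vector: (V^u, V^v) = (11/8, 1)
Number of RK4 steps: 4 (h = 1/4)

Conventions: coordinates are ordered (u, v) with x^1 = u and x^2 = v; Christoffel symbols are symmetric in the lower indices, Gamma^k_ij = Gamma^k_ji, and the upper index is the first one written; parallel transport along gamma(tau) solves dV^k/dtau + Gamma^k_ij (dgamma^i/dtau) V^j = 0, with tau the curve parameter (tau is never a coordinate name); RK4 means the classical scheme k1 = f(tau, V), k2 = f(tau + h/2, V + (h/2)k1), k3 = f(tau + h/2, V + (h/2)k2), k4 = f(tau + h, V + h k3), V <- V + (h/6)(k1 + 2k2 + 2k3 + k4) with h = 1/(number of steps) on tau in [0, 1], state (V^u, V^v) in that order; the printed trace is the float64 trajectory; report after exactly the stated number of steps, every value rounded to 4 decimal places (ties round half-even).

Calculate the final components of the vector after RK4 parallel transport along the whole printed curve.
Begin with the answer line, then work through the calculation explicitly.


Answer: V^u = 1.3750, V^v = 1.0000

gamma'(tau) = (0, 2/3); f(tau, V)^k = -Gamma^k_ij(gamma(tau)) gamma'^i(tau) V^j; h = 1/4; intermediate values shown to 6 dp
curve data and Christoffel symbols at the stage parameters:
  tau = 0.000000: gamma = (0.375000, -0.250000), gamma' = (0.000000, 0.666667); Gamma_uuu = -0.861538, Gamma_uuv = 0.000000, Gamma_uvv = 0.000000, Gamma_vuu = 0.000000, Gamma_vuv = 0.000000, Gamma_vvv = 0.000000
  tau = 0.125000: gamma = (0.375000, -0.166667), gamma' = (0.000000, 0.666667); Gamma_uuu = -0.861538, Gamma_uuv = 0.000000, Gamma_uvv = 0.000000, Gamma_vuu = 0.000000, Gamma_vuv = 0.000000, Gamma_vvv = 0.000000
  tau = 0.250000: gamma = (0.375000, -0.083333), gamma' = (0.000000, 0.666667); Gamma_uuu = -0.861538, Gamma_uuv = 0.000000, Gamma_uvv = 0.000000, Gamma_vuu = 0.000000, Gamma_vuv = 0.000000, Gamma_vvv = 0.000000
  tau = 0.375000: gamma = (0.375000, 0.000000), gamma' = (0.000000, 0.666667); Gamma_uuu = -0.861538, Gamma_uuv = 0.000000, Gamma_uvv = 0.000000, Gamma_vuu = 0.000000, Gamma_vuv = 0.000000, Gamma_vvv = 0.000000
  tau = 0.500000: gamma = (0.375000, 0.083333), gamma' = (0.000000, 0.666667); Gamma_uuu = -0.861538, Gamma_uuv = 0.000000, Gamma_uvv = 0.000000, Gamma_vuu = 0.000000, Gamma_vuv = 0.000000, Gamma_vvv = 0.000000
  tau = 0.625000: gamma = (0.375000, 0.166667), gamma' = (0.000000, 0.666667); Gamma_uuu = -0.861538, Gamma_uuv = 0.000000, Gamma_uvv = 0.000000, Gamma_vuu = 0.000000, Gamma_vuv = 0.000000, Gamma_vvv = 0.000000
  tau = 0.750000: gamma = (0.375000, 0.250000), gamma' = (0.000000, 0.666667); Gamma_uuu = -0.861538, Gamma_uuv = 0.000000, Gamma_uvv = 0.000000, Gamma_vuu = 0.000000, Gamma_vuv = 0.000000, Gamma_vvv = 0.000000
  tau = 0.875000: gamma = (0.375000, 0.333333), gamma' = (0.000000, 0.666667); Gamma_uuu = -0.861538, Gamma_uuv = 0.000000, Gamma_uvv = 0.000000, Gamma_vuu = 0.000000, Gamma_vuv = 0.000000, Gamma_vvv = 0.000000
  tau = 1.000000: gamma = (0.375000, 0.416667), gamma' = (0.000000, 0.666667); Gamma_uuu = -0.861538, Gamma_uuv = 0.000000, Gamma_uvv = 0.000000, Gamma_vuu = 0.000000, Gamma_vuv = 0.000000, Gamma_vvv = 0.000000
step 0: V^u = 1.3750, V^v = 1.0000
step 1: k1 = (0.000000, 0.000000), k2 = (0.000000, 0.000000), k3 = (0.000000, 0.000000), k4 = (0.000000, 0.000000); V <- V + (h/6)(k1 + 2k2 + 2k3 + k4): V^u = 1.3750, V^v = 1.0000
step 2: k1 = (0.000000, 0.000000), k2 = (0.000000, 0.000000), k3 = (0.000000, 0.000000), k4 = (0.000000, 0.000000); V <- V + (h/6)(k1 + 2k2 + 2k3 + k4): V^u = 1.3750, V^v = 1.0000
step 3: k1 = (0.000000, 0.000000), k2 = (0.000000, 0.000000), k3 = (0.000000, 0.000000), k4 = (0.000000, 0.000000); V <- V + (h/6)(k1 + 2k2 + 2k3 + k4): V^u = 1.3750, V^v = 1.0000
step 4: k1 = (0.000000, 0.000000), k2 = (0.000000, 0.000000), k3 = (0.000000, 0.000000), k4 = (0.000000, 0.000000); V <- V + (h/6)(k1 + 2k2 + 2k3 + k4): V^u = 1.3750, V^v = 1.0000


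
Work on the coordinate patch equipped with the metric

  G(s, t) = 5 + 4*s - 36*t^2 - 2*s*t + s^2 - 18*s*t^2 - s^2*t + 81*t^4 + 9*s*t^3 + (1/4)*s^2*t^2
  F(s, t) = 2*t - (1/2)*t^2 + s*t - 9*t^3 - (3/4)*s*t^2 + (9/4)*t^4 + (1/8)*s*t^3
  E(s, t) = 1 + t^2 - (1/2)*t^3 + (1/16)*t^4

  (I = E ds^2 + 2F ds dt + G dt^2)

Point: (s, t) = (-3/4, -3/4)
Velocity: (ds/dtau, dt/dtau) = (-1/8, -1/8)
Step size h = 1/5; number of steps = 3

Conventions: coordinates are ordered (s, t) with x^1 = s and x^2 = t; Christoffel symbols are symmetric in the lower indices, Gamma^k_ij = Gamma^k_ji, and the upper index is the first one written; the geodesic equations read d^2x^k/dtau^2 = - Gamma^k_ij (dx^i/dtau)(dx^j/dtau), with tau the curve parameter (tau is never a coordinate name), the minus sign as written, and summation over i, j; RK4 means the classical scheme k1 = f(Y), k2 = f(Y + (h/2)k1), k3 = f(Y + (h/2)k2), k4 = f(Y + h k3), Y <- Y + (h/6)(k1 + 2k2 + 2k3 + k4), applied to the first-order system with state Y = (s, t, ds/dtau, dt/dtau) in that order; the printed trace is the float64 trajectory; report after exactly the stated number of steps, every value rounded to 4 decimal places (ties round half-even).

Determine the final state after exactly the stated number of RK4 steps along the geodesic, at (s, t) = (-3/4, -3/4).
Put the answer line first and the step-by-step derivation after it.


Answer: s = -0.8232, t = -0.8165, ds/dtau = -0.1197, dt/dtau = -0.0991

f(Y) = (ds/dtau, dt/dtau, -Gamma^s_ij Y'^i Y'^j, -Gamma^t_ij Y'^i Y'^j) with the Gammas evaluated at the stage position; h = 0.200000; intermediate values shown to 6 dp
step 0: s = -0.7500, t = -0.7500, ds/dtau = -0.1250, dt/dtau = -0.1250
step 1:
  k1: at (s, t) = (-0.750000, -0.750000), (ds/dtau, dt/dtau) = (-0.125000, -0.125000); Gamma_sss = 0.000000, Gamma_sst = -0.066010, Gamma_stt = -0.666096, Gamma_tss = 0.000000, Gamma_tst = -0.303412, Gamma_ttt = -3.061706; k1 = (-0.125000, -0.125000, 0.012471, 0.057321)
  k2: at (s, t) = (-0.762500, -0.762500), (ds/dtau, dt/dtau) = (-0.123753, -0.119268); Gamma_sss = 0.000000, Gamma_sst = -0.062100, Gamma_stt = -0.634206, Gamma_tss = 0.000000, Gamma_tst = -0.293166, Gamma_ttt = -2.994010; k2 = (-0.123753, -0.119268, 0.010855, 0.051243)
  k3: at (s, t) = (-0.762375, -0.761927), (ds/dtau, dt/dtau) = (-0.123915, -0.119876); Gamma_sss = 0.000000, Gamma_sst = -0.062255, Gamma_stt = -0.635456, Gamma_tss = 0.000000, Gamma_tst = -0.293590, Gamma_ttt = -2.996749; k3 = (-0.123915, -0.119876, 0.010981, 0.051786)
  k4: at (s, t) = (-0.774783, -0.773975), (ds/dtau, dt/dtau) = (-0.122804, -0.114643); Gamma_sss = 0.000000, Gamma_sst = -0.058776, Gamma_stt = -0.606794, Gamma_tss = 0.000000, Gamma_tst = -0.284164, Gamma_ttt = -2.933649; k4 = (-0.122804, -0.114643, 0.009630, 0.046558)
  Y <- Y + (h/6)(k1 + 2k2 + 2k3 + k4): s = -0.7748, t = -0.7739, ds/dtau = -0.1228, dt/dtau = -0.1147
step 2:
  k1: at (s, t) = (-0.774771, -0.773931), (ds/dtau, dt/dtau) = (-0.122808, -0.114669); Gamma_sss = 0.000000, Gamma_sst = -0.058787, Gamma_stt = -0.606884, Gamma_tss = 0.000000, Gamma_tst = -0.284196, Gamma_ttt = -2.933854; k1 = (-0.122808, -0.114669, 0.009636, 0.046581)
  k2: at (s, t) = (-0.787052, -0.785398), (ds/dtau, dt/dtau) = (-0.121844, -0.110011); Gamma_sss = 0.000000, Gamma_sst = -0.055721, Gamma_stt = -0.581366, Gamma_tss = 0.000000, Gamma_tst = -0.275624, Gamma_ttt = -2.875720; k2 = (-0.121844, -0.110011, 0.008530, 0.042192)
  k3: at (s, t) = (-0.786956, -0.784932), (ds/dtau, dt/dtau) = (-0.121955, -0.110450); Gamma_sss = 0.000000, Gamma_sst = -0.055829, Gamma_stt = -0.582246, Gamma_tss = 0.000000, Gamma_tst = -0.275937, Gamma_ttt = -2.877788; k3 = (-0.121955, -0.110450, 0.008607, 0.042540)
  k4: at (s, t) = (-0.799162, -0.796021), (ds/dtau, dt/dtau) = (-0.121086, -0.106161); Gamma_sss = 0.000000, Gamma_sst = -0.053066, Gamma_stt = -0.559051, Gamma_tss = 0.000000, Gamma_tst = -0.267996, Gamma_ttt = -2.823322; k4 = (-0.121086, -0.106161, 0.007665, 0.038709)
  Y <- Y + (h/6)(k1 + 2k2 + 2k3 + k4): s = -0.7992, t = -0.7960, ds/dtau = -0.1211, dt/dtau = -0.1062
step 3:
  k1: at (s, t) = (-0.799154, -0.795989), (ds/dtau, dt/dtau) = (-0.121088, -0.106177); Gamma_sss = 0.000000, Gamma_sst = -0.053073, Gamma_stt = -0.559108, Gamma_tss = 0.000000, Gamma_tst = -0.268016, Gamma_ttt = -2.823458; k1 = (-0.121088, -0.106177, 0.007668, 0.038722)
  k2: at (s, t) = (-0.811263, -0.806607), (ds/dtau, dt/dtau) = (-0.120322, -0.102305); Gamma_sss = 0.000000, Gamma_sst = -0.050603, Gamma_stt = -0.538175, Gamma_tss = 0.000000, Gamma_tst = -0.260724, Gamma_ttt = -2.772874; k2 = (-0.120322, -0.102305, 0.006878, 0.035440)
  k3: at (s, t) = (-0.811186, -0.806220), (ds/dtau, dt/dtau) = (-0.120401, -0.102633); Gamma_sss = 0.000000, Gamma_sst = -0.050680, Gamma_stt = -0.538820, Gamma_tss = 0.000000, Gamma_tst = -0.260961, Gamma_ttt = -2.774478; k3 = (-0.120401, -0.102633, 0.006928, 0.035674)
  k4: at (s, t) = (-0.823234, -0.816516), (ds/dtau, dt/dtau) = (-0.119703, -0.099042); Gamma_sss = 0.000000, Gamma_sst = -0.048432, Gamma_stt = -0.519617, Gamma_tss = 0.000000, Gamma_tst = -0.254163, Gamma_ttt = -2.726857; k4 = (-0.119703, -0.099042, 0.006245, 0.032775)
  Y <- Y + (h/6)(k1 + 2k2 + 2k3 + k4): s = -0.8232, t = -0.8165, ds/dtau = -0.1197, dt/dtau = -0.0991


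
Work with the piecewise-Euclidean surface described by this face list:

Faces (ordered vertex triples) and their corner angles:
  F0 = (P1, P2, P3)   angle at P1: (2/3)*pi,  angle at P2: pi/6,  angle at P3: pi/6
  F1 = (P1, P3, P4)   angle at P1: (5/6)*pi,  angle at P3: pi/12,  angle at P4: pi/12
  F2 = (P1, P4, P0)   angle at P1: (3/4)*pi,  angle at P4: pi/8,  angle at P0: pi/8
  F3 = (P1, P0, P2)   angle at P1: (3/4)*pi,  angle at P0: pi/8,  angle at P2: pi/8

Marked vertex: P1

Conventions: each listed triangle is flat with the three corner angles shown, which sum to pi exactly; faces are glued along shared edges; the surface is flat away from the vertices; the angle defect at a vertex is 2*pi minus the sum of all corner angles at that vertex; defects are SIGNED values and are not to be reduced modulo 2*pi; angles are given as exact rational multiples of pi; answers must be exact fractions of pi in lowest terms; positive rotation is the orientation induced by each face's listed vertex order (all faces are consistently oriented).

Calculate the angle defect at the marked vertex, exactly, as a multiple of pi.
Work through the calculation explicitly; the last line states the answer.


Sum of corner angles at P1: 3*pi
defect = 2*pi - 3*pi

Answer: defect(P1) = -pi


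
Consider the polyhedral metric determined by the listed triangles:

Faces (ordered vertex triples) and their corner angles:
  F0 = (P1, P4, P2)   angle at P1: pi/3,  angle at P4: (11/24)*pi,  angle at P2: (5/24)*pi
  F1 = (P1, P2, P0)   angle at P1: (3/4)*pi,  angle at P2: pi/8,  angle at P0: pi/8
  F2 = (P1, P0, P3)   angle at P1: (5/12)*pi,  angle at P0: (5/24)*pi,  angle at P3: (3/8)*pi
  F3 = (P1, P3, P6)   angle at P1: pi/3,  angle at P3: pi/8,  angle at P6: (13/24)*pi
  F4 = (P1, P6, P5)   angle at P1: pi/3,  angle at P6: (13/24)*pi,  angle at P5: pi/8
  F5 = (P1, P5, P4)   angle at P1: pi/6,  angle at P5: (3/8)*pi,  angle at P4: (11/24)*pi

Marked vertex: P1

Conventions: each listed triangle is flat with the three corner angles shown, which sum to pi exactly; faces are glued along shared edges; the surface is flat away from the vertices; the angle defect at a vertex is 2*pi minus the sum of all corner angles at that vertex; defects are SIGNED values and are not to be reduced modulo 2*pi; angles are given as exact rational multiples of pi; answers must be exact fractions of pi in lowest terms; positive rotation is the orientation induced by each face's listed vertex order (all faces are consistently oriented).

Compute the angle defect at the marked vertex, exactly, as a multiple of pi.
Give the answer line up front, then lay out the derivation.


Answer: defect(P1) = -pi/3

Sum of corner angles at P1: (7/3)*pi
defect = 2*pi - (7/3)*pi


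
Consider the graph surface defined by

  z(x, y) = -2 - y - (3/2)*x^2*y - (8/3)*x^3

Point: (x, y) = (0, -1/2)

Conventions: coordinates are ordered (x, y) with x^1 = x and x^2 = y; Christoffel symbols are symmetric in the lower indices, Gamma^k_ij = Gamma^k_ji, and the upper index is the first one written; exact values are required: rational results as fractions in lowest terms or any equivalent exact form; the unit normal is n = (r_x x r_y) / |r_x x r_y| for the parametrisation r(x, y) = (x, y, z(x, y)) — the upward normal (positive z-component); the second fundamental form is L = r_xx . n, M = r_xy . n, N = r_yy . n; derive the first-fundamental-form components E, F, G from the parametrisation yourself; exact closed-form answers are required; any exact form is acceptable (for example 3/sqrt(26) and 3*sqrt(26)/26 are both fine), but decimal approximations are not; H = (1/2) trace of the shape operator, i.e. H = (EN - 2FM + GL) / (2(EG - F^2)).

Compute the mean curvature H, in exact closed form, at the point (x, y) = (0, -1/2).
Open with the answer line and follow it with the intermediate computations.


Answer: H = 3*sqrt(2)/8

z_x = 0, z_y = -1, z_xx = 3/2, z_xy = 0, z_yy = 0
E = 1, F = 0, G = 2; answer radicand W^2 = 2
unnormalised second-form numerators: l = 3/2, m = 0, n = 0; L = l/sqrt(2), and similarly M = m/sqrt(W^2), N = n/sqrt(W^2)
H = (E*n - 2*F*m + G*l) / (2*(EG - F^2)*sqrt(W^2)); E*n - 2*F*m + G*l = 3, EG - F^2 = 2, so H = (3/4)/sqrt(2)


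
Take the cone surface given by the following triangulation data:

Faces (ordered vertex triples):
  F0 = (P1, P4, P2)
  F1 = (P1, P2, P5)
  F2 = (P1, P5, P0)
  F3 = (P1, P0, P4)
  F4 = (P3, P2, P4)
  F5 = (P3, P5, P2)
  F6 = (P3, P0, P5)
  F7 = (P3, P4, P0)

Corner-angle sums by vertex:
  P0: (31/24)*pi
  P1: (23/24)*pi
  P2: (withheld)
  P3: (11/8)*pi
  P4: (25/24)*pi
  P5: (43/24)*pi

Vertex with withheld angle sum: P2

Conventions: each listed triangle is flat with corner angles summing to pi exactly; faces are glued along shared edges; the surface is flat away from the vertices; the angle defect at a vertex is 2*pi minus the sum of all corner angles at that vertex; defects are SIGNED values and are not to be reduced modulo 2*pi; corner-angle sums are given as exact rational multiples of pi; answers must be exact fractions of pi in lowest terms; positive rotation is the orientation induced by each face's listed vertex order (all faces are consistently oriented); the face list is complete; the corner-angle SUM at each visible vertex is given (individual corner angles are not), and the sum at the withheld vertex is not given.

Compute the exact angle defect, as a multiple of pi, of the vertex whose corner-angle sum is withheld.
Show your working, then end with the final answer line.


V = 6, E = 12, F = 8; chi = V - E + F = 2
Gauss-Bonnet: total defect = 2*pi*chi = 4*pi; visible defects sum to (85/24)*pi

Answer: defect(P2) = (11/24)*pi


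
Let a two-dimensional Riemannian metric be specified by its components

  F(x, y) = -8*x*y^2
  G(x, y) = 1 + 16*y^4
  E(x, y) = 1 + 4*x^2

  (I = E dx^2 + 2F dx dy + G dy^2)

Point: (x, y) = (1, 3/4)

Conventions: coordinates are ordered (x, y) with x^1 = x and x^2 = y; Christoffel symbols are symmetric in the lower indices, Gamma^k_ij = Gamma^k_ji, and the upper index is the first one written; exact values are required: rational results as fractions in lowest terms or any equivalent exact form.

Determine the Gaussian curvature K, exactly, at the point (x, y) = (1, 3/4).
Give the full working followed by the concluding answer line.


E = 5, F = -9/2, G = 97/16, EG - F^2 = 161/16 at the point
E_x = 8, E_y = 0, F_x = -9/2, F_y = -12, G_x = 0, G_y = 27
E_yy = 0, F_xy = -12, G_xx = 0
Evaluate Brioschi's two determinant matrices M1, M2 and divide by (EG - F^2)^2.
M1 = [[-E_yy/2 + F_xy - G_xx/2, E_x/2, F_x - E_y/2], [F_y - G_x/2, E, F], [G_y/2, F, G]] = [[-12, 4, -9/2], [-12, 5, -9/2], [27/2, -9/2, 97/16]]; det M1 = -12
M2 = [[0, E_y/2, G_x/2], [E_y/2, E, F], [G_x/2, F, G]] = [[0, 0, 0], [0, 5, -9/2], [0, -9/2, 97/16]]; det M2 = 0
det M1 - det M2 = -12; K = -12 / (161/16)^2 = -3072/25921

Answer: K = -3072/25921


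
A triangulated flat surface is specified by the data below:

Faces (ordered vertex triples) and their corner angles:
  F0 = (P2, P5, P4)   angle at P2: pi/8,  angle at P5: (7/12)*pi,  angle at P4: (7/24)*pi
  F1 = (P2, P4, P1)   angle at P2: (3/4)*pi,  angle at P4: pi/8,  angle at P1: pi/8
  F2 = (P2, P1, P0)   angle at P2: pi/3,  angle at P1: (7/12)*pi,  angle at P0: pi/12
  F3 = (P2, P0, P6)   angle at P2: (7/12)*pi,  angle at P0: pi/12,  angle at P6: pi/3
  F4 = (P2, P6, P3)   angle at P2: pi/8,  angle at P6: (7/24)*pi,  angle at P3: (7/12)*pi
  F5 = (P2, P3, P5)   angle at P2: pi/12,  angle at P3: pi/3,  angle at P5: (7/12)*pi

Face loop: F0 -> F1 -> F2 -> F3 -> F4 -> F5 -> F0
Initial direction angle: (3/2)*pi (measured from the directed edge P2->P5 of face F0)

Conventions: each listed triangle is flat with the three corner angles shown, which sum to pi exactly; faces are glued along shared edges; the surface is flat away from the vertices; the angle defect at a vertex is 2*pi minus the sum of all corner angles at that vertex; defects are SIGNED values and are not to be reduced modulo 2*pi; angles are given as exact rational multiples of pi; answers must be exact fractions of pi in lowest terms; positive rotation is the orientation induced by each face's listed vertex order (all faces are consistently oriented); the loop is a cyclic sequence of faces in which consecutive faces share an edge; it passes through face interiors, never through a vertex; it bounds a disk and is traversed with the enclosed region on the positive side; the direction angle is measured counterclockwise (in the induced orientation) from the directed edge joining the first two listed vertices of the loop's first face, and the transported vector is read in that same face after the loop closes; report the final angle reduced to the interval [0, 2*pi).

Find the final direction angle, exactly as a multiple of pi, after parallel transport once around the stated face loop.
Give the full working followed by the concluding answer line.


enclosed vertex P2: corner angles sum to 2*pi, defect = 2*pi - 2*pi = 0
by Gauss-Bonnet the loop rotates the vector by the enclosed defect sum (positive orientation, mod 2*pi)
final angle = (3/2)*pi + 0 = (3/2)*pi (mod 2*pi)

Answer: final direction angle = (3/2)*pi


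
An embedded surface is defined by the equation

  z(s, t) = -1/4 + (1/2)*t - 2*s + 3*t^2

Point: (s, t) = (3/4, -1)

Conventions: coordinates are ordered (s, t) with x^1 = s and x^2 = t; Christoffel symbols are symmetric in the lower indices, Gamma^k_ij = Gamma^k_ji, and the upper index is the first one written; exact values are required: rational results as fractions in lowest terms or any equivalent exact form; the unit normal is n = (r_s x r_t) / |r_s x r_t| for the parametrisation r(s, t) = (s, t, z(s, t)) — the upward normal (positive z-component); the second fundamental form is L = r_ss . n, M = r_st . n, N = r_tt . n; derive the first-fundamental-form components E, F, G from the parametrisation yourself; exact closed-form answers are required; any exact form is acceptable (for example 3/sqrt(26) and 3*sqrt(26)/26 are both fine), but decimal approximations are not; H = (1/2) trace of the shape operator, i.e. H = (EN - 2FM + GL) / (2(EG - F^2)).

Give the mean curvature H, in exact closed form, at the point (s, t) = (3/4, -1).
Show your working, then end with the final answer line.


z_s = -2, z_t = -11/2, z_ss = 0, z_st = 0, z_tt = 6
E = 5, F = 11, G = 125/4; answer radicand W^2 = 141/4
unnormalised second-form numerators: l = 0, m = 0, n = 6; L = l/sqrt(141/4), and similarly M = m/sqrt(W^2), N = n/sqrt(W^2)
H = (E*n - 2*F*m + G*l) / (2*(EG - F^2)*sqrt(W^2)); E*n - 2*F*m + G*l = 30, EG - F^2 = 141/4, so H = (20/47)/sqrt(141/4)

Answer: H = 40*sqrt(141)/6627


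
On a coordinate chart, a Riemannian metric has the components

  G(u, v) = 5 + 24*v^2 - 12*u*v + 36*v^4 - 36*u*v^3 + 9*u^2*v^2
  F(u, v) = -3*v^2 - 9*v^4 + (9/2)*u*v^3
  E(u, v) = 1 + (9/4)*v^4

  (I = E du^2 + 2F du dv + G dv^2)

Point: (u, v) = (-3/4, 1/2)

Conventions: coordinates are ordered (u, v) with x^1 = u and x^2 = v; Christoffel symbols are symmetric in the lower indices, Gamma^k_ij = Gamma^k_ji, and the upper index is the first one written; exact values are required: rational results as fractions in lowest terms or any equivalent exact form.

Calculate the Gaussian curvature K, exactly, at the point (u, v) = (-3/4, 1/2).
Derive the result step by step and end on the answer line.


E = 73/64, F = -111/64, G = 1433/64, EG - F^2 = 721/32 at the point
E_u = 0, E_v = 9/8, F_u = 9/16, F_v = -321/32, G_u = -111/8, G_v = 1221/16
E_vv = 27/4, F_uv = 27/8, G_uu = 9/2
K follows from Brioschi's formula, (det M1 - det M2)/(EG - F^2)^2.
M1 = [[-E_vv/2 + F_uv - G_uu/2, E_u/2, F_u - E_v/2], [F_v - G_u/2, E, F], [G_v/2, F, G]] = [[-9/4, 0, 0], [-99/32, 73/64, -111/64], [1221/32, -111/64, 1433/64]]; det M1 = -6489/128
M2 = [[0, E_v/2, G_u/2], [E_v/2, E, F], [G_u/2, F, G]] = [[0, 9/16, -111/16], [9/16, 73/64, -111/64], [-111/16, -111/64, 1433/64]]; det M2 = -6201/128
det M1 - det M2 = -9/4; K = -9/4 / (721/32)^2 = -2304/519841

Answer: K = -2304/519841
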